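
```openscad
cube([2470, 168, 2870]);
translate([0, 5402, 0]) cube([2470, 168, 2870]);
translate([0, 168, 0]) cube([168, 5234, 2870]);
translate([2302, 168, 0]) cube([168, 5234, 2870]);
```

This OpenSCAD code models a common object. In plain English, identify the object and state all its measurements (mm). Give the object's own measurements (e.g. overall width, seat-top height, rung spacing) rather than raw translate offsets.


The wall frame of a small rectangular building: four walls, each 2870 mm tall and 168 mm thick, enclosing a footprint 2470 mm (x) by 5570 mm (y) outside-to-outside, with no floor or roof. The front and back walls (the −y and +y sides) span the full width; the two side walls fit between them.


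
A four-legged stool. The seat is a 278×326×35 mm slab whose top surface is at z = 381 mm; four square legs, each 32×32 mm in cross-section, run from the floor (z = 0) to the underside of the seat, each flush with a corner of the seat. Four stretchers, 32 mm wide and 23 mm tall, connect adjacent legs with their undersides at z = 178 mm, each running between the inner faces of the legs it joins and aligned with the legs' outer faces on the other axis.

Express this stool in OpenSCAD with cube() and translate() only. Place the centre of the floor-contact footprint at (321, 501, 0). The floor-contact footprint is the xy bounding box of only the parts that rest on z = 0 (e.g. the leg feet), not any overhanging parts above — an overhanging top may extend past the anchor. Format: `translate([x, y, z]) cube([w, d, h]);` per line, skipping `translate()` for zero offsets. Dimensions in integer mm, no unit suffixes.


// leg_h = 381 - 35 = 346
// stretcher span = 278 - 2*32 = 214
translate([182, 338, 346]) cube([278, 326, 35]);
translate([182, 338, 0]) cube([32, 32, 346]);
translate([428, 338, 0]) cube([32, 32, 346]);
translate([182, 632, 0]) cube([32, 32, 346]);
translate([428, 632, 0]) cube([32, 32, 346]);
translate([214, 338, 178]) cube([214, 32, 23]);
translate([214, 632, 178]) cube([214, 32, 23]);
translate([182, 370, 178]) cube([32, 262, 23]);
translate([428, 370, 178]) cube([32, 262, 23]);


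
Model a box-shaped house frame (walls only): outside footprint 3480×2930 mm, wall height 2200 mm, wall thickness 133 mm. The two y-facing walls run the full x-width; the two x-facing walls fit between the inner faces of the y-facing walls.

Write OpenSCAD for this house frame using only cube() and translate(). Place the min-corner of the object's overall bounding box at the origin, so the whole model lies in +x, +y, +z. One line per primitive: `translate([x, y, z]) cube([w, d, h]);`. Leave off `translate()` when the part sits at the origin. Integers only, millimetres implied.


cube([3480, 133, 2200]);
translate([0, 2797, 0]) cube([3480, 133, 2200]);
translate([0, 133, 0]) cube([133, 2664, 2200]);
translate([3347, 133, 0]) cube([133, 2664, 2200]);


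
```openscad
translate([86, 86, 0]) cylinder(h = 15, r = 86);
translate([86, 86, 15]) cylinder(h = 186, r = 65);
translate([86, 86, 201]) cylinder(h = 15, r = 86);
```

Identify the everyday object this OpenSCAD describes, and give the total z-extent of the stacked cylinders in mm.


A spool. The overall height is 216 mm.

Three coaxial cylinders, large–small–large — a spool. Two 15 mm flanges and a 186 mm core give 15 + 186 + 15 = 216 mm.


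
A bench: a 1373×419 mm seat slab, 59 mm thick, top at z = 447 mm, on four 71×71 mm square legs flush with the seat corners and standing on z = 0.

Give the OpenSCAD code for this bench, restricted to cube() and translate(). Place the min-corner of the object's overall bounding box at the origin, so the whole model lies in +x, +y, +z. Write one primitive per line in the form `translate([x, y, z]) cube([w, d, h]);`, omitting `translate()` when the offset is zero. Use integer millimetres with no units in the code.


translate([0, 0, 388]) cube([1373, 419, 59]);
cube([71, 71, 388]);
translate([0, 348, 0]) cube([71, 71, 388]);
translate([1302, 0, 0]) cube([71, 71, 388]);
translate([1302, 348, 0]) cube([71, 71, 388]);


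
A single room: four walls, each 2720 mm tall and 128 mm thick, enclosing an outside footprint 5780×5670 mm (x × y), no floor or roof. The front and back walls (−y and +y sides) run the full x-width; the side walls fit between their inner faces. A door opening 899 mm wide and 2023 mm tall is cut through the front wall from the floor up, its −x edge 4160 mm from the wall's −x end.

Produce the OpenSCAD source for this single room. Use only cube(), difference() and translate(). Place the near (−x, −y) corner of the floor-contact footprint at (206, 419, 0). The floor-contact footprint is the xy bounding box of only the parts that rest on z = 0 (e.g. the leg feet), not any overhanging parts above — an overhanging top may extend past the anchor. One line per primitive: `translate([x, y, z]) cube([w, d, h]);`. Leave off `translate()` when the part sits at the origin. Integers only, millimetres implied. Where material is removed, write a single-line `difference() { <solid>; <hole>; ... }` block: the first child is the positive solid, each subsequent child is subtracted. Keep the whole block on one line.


difference() { translate([206, 419, 0]) cube([5780, 128, 2720]); translate([4366, 419, 0]) cube([899, 128, 2023]); }
translate([206, 5961, 0]) cube([5780, 128, 2720]);
translate([206, 547, 0]) cube([128, 5414, 2720]);
translate([5858, 547, 0]) cube([128, 5414, 2720]);


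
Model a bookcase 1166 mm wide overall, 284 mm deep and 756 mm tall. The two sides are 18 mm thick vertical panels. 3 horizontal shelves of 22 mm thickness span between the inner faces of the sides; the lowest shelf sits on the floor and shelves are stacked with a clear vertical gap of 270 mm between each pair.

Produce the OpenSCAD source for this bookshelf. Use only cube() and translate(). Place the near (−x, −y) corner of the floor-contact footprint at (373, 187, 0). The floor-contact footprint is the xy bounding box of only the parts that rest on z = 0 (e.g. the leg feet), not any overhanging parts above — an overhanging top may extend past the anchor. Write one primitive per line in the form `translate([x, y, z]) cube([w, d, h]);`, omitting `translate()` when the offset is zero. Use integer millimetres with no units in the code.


translate([373, 187, 0]) cube([18, 284, 756]);
translate([1521, 187, 0]) cube([18, 284, 756]);
translate([391, 187, 0]) cube([1130, 284, 22]);
translate([391, 187, 292]) cube([1130, 284, 22]);
translate([391, 187, 584]) cube([1130, 284, 22]);


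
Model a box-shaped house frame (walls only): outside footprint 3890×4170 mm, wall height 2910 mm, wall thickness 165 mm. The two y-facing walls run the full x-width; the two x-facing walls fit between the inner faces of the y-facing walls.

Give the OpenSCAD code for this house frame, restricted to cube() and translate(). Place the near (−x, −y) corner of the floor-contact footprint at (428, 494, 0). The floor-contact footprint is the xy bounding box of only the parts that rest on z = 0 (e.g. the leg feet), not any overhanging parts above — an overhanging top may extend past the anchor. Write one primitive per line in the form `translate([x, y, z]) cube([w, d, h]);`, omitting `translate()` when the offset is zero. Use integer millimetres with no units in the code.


translate([428, 494, 0]) cube([3890, 165, 2910]);
translate([428, 4499, 0]) cube([3890, 165, 2910]);
translate([428, 659, 0]) cube([165, 3840, 2910]);
translate([4153, 659, 0]) cube([165, 3840, 2910]);


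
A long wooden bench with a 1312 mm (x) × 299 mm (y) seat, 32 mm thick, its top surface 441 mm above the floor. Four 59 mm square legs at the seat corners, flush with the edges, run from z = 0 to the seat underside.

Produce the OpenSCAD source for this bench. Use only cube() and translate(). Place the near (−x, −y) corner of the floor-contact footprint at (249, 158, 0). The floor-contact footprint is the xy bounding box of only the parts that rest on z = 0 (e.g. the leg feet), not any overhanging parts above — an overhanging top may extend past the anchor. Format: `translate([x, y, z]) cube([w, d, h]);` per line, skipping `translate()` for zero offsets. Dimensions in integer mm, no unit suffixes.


translate([249, 158, 409]) cube([1312, 299, 32]);
translate([249, 158, 0]) cube([59, 59, 409]);
translate([249, 398, 0]) cube([59, 59, 409]);
translate([1502, 158, 0]) cube([59, 59, 409]);
translate([1502, 398, 0]) cube([59, 59, 409]);


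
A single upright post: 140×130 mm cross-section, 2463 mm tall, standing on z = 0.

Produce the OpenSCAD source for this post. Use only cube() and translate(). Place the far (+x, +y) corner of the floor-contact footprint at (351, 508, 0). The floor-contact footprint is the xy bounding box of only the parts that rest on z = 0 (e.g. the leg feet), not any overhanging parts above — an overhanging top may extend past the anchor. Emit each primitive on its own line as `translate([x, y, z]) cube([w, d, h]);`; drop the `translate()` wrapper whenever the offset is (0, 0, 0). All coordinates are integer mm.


translate([211, 378, 0]) cube([140, 130, 2463]);


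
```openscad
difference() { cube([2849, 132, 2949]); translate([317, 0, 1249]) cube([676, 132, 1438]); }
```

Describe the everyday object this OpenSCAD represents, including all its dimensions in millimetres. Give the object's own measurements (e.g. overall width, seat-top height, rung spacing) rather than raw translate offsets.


A wall 2849 mm long (x), 132 mm thick (y), 2949 mm tall, with a rectangular window opening cut through it. The opening is 676 mm wide and 1438 mm tall; its sill is at z = 1249 mm and its near (−x) edge is 317 mm from the wall's −x end. The opening passes through the full wall thickness.


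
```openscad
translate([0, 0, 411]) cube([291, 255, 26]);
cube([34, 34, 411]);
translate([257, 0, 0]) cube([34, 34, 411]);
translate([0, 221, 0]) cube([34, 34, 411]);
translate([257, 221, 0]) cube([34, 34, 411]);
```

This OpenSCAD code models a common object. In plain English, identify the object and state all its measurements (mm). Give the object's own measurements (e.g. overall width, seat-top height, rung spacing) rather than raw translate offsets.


A simple wooden stool: a rectangular seat 291 mm (x) by 255 mm (y), 26 mm thick, top face at z = 437 mm, on four square legs, each 34×34 mm in cross-section. The legs rest on z = 0, each flush with a corner of the seat.


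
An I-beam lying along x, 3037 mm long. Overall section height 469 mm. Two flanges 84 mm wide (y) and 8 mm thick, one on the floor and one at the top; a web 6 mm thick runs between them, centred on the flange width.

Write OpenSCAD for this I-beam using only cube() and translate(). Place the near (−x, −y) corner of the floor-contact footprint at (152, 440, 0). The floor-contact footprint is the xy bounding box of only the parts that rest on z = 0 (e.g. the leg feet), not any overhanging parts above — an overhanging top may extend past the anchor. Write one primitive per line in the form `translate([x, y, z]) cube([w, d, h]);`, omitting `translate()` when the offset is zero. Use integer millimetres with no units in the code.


translate([152, 440, 0]) cube([3037, 84, 8]);
translate([152, 479, 8]) cube([3037, 6, 453]);
translate([152, 440, 461]) cube([3037, 84, 8]);


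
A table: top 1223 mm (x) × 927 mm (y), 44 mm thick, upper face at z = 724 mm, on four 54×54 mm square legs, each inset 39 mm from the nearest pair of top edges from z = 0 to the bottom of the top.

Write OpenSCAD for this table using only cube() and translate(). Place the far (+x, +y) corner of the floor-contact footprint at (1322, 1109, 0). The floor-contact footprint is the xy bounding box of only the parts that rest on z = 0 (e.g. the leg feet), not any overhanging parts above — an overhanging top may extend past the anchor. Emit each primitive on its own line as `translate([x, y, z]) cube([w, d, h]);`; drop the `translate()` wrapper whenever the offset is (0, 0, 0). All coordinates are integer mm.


translate([138, 221, 680]) cube([1223, 927, 44]);
translate([177, 260, 0]) cube([54, 54, 680]);
translate([1268, 260, 0]) cube([54, 54, 680]);
translate([177, 1055, 0]) cube([54, 54, 680]);
translate([1268, 1055, 0]) cube([54, 54, 680]);


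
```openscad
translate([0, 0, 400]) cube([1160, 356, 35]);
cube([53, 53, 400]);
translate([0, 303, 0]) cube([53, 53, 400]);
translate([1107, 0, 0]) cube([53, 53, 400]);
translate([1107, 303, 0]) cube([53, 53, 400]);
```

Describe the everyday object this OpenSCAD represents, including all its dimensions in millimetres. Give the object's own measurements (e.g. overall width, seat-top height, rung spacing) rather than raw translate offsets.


A bench: a 1160×356 mm seat slab, 35 mm thick, top at z = 435 mm, on four 53×53 mm square legs flush with the seat corners and standing on z = 0.


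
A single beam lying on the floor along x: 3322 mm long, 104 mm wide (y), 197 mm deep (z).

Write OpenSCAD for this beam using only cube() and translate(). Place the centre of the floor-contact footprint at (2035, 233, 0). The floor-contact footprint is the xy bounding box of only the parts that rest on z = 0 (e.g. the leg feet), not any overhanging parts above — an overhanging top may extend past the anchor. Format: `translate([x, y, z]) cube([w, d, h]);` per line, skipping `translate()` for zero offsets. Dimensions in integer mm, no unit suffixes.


translate([374, 181, 0]) cube([3322, 104, 197]);


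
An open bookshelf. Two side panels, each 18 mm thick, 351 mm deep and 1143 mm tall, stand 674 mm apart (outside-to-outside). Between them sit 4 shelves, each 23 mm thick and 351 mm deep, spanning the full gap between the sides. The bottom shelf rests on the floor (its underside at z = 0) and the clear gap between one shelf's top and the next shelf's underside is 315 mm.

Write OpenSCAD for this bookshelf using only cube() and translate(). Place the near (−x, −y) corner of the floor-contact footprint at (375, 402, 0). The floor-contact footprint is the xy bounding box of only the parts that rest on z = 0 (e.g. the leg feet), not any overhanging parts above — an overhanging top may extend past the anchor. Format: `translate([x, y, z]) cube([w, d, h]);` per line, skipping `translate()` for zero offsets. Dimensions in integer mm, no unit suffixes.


translate([375, 402, 0]) cube([18, 351, 1143]);
translate([1031, 402, 0]) cube([18, 351, 1143]);
translate([393, 402, 0]) cube([638, 351, 23]);
translate([393, 402, 338]) cube([638, 351, 23]);
translate([393, 402, 676]) cube([638, 351, 23]);
translate([393, 402, 1014]) cube([638, 351, 23]);


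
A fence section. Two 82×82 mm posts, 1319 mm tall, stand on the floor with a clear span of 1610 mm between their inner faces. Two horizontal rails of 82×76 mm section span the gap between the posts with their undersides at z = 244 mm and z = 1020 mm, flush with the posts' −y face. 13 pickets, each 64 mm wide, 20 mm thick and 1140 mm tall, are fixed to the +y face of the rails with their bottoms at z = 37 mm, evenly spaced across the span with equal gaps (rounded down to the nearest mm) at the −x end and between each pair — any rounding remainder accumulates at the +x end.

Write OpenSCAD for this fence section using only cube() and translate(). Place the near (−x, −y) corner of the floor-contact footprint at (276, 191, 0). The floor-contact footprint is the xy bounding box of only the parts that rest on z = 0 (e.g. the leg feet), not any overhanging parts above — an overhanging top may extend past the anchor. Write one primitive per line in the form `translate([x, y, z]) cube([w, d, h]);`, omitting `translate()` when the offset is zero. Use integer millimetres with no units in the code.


translate([276, 191, 0]) cube([82, 82, 1319]);
translate([1968, 191, 0]) cube([82, 82, 1319]);
translate([358, 191, 244]) cube([1610, 82, 76]);
translate([358, 191, 1020]) cube([1610, 82, 76]);
translate([413, 273, 37]) cube([64, 20, 1140]);
translate([532, 273, 37]) cube([64, 20, 1140]);
translate([651, 273, 37]) cube([64, 20, 1140]);
translate([770, 273, 37]) cube([64, 20, 1140]);
translate([889, 273, 37]) cube([64, 20, 1140]);
translate([1008, 273, 37]) cube([64, 20, 1140]);
translate([1127, 273, 37]) cube([64, 20, 1140]);
translate([1246, 273, 37]) cube([64, 20, 1140]);
translate([1365, 273, 37]) cube([64, 20, 1140]);
translate([1484, 273, 37]) cube([64, 20, 1140]);
translate([1603, 273, 37]) cube([64, 20, 1140]);
translate([1722, 273, 37]) cube([64, 20, 1140]);
translate([1841, 273, 37]) cube([64, 20, 1140]);


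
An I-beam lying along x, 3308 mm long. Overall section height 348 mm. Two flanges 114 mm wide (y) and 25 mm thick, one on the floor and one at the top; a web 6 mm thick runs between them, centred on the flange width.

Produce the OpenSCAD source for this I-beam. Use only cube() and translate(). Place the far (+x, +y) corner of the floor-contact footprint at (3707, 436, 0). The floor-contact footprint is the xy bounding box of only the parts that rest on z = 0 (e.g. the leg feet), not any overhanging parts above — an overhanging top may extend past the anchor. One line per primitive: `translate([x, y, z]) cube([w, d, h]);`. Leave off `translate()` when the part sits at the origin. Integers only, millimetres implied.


translate([399, 322, 0]) cube([3308, 114, 25]);
translate([399, 376, 25]) cube([3308, 6, 298]);
translate([399, 322, 323]) cube([3308, 114, 25]);


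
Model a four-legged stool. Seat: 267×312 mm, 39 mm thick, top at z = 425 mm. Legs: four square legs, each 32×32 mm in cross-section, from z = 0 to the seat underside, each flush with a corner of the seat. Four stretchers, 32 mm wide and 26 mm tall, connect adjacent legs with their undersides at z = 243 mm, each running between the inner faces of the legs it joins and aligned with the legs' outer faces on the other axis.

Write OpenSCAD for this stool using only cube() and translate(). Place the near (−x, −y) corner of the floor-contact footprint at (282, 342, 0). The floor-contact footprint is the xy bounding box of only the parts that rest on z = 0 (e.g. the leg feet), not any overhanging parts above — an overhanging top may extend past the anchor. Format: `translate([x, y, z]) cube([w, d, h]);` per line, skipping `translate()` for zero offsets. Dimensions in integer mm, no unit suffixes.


// leg_h = 425 - 39 = 386
// stretcher span = 267 - 2*32 = 203
translate([282, 342, 386]) cube([267, 312, 39]);
translate([282, 342, 0]) cube([32, 32, 386]);
translate([517, 342, 0]) cube([32, 32, 386]);
translate([282, 622, 0]) cube([32, 32, 386]);
translate([517, 622, 0]) cube([32, 32, 386]);
translate([314, 342, 243]) cube([203, 32, 26]);
translate([314, 622, 243]) cube([203, 32, 26]);
translate([282, 374, 243]) cube([32, 248, 26]);
translate([517, 374, 243]) cube([32, 248, 26]);


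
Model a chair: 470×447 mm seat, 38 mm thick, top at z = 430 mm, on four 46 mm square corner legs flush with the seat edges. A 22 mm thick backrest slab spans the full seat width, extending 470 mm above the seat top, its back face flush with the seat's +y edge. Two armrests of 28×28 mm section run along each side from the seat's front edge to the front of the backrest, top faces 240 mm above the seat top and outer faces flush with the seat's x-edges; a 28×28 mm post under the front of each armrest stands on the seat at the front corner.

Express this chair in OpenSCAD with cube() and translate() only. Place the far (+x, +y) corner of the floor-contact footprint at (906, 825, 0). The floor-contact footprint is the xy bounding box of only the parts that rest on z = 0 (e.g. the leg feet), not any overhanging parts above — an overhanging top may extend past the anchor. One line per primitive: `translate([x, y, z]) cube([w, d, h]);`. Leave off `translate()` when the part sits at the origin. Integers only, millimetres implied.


// leg_h = 430 - 38 = 392
// arm post h = 240 - 28 = 212
translate([436, 378, 392]) cube([470, 447, 38]);
translate([436, 378, 0]) cube([46, 46, 392]);
translate([860, 378, 0]) cube([46, 46, 392]);
translate([436, 779, 0]) cube([46, 46, 392]);
translate([860, 779, 0]) cube([46, 46, 392]);
translate([436, 803, 430]) cube([470, 22, 470]);
translate([436, 378, 642]) cube([28, 425, 28]);
translate([878, 378, 642]) cube([28, 425, 28]);
translate([436, 378, 430]) cube([28, 28, 212]);
translate([878, 378, 430]) cube([28, 28, 212]);


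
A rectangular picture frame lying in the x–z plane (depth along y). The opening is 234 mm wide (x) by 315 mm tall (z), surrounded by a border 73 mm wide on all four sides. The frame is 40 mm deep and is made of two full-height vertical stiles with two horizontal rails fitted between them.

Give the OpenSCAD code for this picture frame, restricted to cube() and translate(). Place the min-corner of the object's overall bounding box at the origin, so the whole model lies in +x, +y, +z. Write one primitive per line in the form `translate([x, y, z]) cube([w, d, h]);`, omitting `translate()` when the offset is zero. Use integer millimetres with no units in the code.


cube([73, 40, 461]);
translate([307, 0, 0]) cube([73, 40, 461]);
translate([73, 0, 0]) cube([234, 40, 73]);
translate([73, 0, 388]) cube([234, 40, 73]);


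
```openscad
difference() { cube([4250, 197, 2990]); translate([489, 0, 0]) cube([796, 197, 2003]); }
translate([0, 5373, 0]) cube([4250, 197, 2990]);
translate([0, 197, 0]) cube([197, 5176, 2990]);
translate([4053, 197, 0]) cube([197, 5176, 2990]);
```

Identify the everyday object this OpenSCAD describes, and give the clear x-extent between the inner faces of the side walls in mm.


A single room. The interior width is 3856 mm.

Four walls enclosing a rectangle with a door in the front wall — a room. Outside width 4250 minus two 197 mm walls gives 3856 mm.


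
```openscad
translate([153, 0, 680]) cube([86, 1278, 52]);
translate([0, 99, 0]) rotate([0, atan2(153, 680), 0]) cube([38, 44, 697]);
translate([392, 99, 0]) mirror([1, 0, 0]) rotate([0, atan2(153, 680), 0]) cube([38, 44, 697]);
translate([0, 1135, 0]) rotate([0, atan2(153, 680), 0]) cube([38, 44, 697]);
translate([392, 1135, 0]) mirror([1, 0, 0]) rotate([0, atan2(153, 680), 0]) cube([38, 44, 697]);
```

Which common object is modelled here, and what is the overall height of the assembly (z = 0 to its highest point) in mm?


A sawhorse. The overall height is 732 mm.

A beam across two mirrored pairs of raked legs — a sawhorse. The beam's underside is at z = 680 (matching the legs' vertical rise in atan2(153, 680)) and the beam is 52 mm tall, so its top is at 680 + 52 = 732 mm. The raked legs top out at the beam's underside, so that is the highest point.


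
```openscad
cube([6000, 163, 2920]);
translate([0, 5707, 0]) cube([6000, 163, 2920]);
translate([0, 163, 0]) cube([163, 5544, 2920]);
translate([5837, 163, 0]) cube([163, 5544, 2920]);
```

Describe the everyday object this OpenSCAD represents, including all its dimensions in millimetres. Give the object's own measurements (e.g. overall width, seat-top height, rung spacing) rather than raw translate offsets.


The wall frame of a small rectangular building: four walls, each 2920 mm tall and 163 mm thick, enclosing a footprint 6000 mm (x) by 5870 mm (y) outside-to-outside, with no floor or roof. The front and back walls (the −y and +y sides) span the full width; the two side walls fit between them.


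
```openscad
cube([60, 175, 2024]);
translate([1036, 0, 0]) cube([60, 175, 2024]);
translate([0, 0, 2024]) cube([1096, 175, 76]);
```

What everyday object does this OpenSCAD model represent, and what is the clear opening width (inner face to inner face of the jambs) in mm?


A door frame. The clear opening width is 976 mm.

Two 2024 mm tall posts with a header on top — a door frame. The left jamb is 60 mm wide at x = 0; the right jamb starts at x = 1036. The clear opening is 1036 − 60 = 976 mm.


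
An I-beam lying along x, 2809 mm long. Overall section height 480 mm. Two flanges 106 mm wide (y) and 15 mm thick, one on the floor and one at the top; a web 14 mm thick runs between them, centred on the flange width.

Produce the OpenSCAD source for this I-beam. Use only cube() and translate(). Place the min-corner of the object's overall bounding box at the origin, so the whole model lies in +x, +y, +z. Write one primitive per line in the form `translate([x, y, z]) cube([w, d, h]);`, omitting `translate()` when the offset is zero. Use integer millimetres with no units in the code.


cube([2809, 106, 15]);
translate([0, 46, 15]) cube([2809, 14, 450]);
translate([0, 0, 465]) cube([2809, 106, 15]);


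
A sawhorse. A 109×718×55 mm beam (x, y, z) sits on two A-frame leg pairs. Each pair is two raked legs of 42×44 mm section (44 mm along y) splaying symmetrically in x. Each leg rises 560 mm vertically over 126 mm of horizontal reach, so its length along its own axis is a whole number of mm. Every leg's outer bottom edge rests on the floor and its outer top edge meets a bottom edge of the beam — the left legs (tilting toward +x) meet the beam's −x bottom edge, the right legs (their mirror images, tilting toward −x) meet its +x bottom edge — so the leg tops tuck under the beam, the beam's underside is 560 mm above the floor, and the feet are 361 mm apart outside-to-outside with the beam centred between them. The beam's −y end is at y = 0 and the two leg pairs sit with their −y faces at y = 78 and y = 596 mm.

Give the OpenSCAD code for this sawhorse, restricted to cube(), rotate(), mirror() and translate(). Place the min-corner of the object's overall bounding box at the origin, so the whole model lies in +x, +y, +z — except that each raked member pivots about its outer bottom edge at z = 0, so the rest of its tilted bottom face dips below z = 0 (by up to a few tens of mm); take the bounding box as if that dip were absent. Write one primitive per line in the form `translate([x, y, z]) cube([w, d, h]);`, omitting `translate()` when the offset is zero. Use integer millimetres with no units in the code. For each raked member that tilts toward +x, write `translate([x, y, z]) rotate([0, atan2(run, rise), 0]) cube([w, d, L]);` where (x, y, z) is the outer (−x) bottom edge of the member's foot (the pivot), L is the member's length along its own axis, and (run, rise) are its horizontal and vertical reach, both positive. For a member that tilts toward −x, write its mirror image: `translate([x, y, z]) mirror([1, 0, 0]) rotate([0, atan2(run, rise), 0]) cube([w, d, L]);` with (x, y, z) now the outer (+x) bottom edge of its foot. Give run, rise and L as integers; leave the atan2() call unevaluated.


// leg length = √(126² + 560²) = 574
// right-leg outer foot x = 2·126 + 109 = 361
// beam min-corner = (126, 0, 560)
translate([126, 0, 560]) cube([109, 718, 55]);
translate([0, 78, 0]) rotate([0, atan2(126, 560), 0]) cube([42, 44, 574]);
translate([361, 78, 0]) mirror([1, 0, 0]) rotate([0, atan2(126, 560), 0]) cube([42, 44, 574]);
translate([0, 596, 0]) rotate([0, atan2(126, 560), 0]) cube([42, 44, 574]);
translate([361, 596, 0]) mirror([1, 0, 0]) rotate([0, atan2(126, 560), 0]) cube([42, 44, 574]);


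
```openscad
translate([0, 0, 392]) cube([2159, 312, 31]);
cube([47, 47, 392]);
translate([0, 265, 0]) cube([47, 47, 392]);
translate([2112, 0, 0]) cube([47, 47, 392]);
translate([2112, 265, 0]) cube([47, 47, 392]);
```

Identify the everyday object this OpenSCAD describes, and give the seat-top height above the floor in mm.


A bench. The seat-top height is 423 mm.

A long slab on four corner posts — a bench. The slab sits at z = 392 with thickness 31, so the top is 392 + 31 = 423 mm.


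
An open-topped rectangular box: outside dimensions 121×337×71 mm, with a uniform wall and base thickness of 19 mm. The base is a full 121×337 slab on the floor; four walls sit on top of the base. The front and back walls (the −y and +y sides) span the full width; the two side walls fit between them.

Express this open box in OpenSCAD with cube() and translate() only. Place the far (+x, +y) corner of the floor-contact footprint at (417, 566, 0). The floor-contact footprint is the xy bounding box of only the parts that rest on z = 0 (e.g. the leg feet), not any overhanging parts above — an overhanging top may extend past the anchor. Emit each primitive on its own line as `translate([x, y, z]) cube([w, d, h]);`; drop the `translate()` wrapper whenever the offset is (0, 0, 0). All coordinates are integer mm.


translate([296, 229, 0]) cube([121, 337, 19]);
translate([296, 229, 19]) cube([121, 19, 52]);
translate([296, 547, 19]) cube([121, 19, 52]);
translate([296, 248, 19]) cube([19, 299, 52]);
translate([398, 248, 19]) cube([19, 299, 52]);


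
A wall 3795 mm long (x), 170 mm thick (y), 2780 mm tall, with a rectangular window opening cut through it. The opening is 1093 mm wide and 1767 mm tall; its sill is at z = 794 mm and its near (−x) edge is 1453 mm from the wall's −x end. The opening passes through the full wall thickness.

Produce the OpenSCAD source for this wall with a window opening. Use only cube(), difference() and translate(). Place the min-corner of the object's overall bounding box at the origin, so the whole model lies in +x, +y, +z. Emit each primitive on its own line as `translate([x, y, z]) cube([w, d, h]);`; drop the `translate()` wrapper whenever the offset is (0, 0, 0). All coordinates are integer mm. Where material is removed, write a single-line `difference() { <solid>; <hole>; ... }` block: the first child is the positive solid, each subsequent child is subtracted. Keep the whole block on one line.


difference() { cube([3795, 170, 2780]); translate([1453, 0, 794]) cube([1093, 170, 1767]); }


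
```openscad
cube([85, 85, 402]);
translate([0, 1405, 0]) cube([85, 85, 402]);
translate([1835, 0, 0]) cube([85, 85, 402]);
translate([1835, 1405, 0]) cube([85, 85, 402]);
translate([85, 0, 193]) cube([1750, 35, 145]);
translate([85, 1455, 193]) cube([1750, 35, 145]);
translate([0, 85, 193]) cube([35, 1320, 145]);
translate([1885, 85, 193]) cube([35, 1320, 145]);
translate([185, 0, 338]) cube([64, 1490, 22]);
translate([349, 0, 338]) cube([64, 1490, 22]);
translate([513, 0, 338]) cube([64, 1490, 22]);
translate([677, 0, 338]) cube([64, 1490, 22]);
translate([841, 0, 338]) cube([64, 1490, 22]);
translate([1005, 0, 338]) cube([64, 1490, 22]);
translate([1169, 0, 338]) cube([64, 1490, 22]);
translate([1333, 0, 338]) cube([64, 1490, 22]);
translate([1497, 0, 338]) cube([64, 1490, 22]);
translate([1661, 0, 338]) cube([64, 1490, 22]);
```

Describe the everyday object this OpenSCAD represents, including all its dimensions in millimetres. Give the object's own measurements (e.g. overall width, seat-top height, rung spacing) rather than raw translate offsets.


A bed frame 1920 mm long (x) by 1490 mm wide (y). Four 85×85 mm corner posts, 402 mm tall, at the corners of the footprint. Four rails of 35 mm thickness and 145 mm height run between adjacent posts with their undersides at z = 193 mm, their outer faces flush with the outside of the frame (the two x-running rails run between the posts' inner faces; the two y-running rails run between the posts' inner faces). 10 slats, each 64 mm wide (x) and 22 mm thick, lie across the top of the two x-running rails, running the full 1490 mm width of the frame in y; along x they sit between the end posts with a 100 mm gap after the −x posts and between neighbouring slats, leaving 110 mm before the +x posts.


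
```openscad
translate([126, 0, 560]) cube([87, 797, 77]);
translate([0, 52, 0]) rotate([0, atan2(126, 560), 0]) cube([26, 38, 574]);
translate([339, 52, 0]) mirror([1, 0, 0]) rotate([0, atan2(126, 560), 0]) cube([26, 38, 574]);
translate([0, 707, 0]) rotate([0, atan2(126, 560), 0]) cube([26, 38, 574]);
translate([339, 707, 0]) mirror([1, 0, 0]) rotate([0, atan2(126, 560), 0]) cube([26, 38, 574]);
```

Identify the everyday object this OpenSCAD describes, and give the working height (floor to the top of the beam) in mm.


A sawhorse. The overall height is 637 mm.

A beam across two mirrored pairs of raked legs — a sawhorse. The beam's underside is at z = 560 (matching the legs' vertical rise in atan2(126, 560)) and the beam is 77 mm tall, so its top is at 560 + 77 = 637 mm. The raked legs top out at the beam's underside, so that is the highest point.


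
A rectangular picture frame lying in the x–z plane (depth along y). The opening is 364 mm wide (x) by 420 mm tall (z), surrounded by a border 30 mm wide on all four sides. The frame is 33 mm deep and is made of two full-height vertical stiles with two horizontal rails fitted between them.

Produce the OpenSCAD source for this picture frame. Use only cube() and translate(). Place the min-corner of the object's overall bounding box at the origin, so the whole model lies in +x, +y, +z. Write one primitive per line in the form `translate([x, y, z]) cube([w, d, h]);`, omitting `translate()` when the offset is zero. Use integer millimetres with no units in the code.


cube([30, 33, 480]);
translate([394, 0, 0]) cube([30, 33, 480]);
translate([30, 0, 0]) cube([364, 33, 30]);
translate([30, 0, 450]) cube([364, 33, 30]);


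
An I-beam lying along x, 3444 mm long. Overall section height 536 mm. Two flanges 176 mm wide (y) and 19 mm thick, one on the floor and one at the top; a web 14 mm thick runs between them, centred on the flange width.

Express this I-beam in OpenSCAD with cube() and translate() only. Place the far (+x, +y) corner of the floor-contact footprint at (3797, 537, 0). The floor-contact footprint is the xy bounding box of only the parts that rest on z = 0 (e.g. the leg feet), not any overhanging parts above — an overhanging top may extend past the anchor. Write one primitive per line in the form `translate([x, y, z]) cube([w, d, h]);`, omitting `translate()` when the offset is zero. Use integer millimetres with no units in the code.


translate([353, 361, 0]) cube([3444, 176, 19]);
translate([353, 442, 19]) cube([3444, 14, 498]);
translate([353, 361, 517]) cube([3444, 176, 19]);


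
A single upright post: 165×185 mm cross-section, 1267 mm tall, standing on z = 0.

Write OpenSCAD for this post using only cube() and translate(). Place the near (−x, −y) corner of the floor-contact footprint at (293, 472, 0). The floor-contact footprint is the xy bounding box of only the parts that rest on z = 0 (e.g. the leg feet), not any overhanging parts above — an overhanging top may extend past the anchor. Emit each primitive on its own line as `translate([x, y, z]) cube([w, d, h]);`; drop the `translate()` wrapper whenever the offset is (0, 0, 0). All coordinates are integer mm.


translate([293, 472, 0]) cube([165, 185, 1267]);


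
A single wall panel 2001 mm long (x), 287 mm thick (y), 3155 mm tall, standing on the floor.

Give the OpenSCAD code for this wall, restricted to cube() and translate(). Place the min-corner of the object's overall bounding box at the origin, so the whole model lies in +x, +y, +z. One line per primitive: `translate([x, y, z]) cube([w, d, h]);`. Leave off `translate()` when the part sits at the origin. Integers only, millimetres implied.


cube([2001, 287, 3155]);


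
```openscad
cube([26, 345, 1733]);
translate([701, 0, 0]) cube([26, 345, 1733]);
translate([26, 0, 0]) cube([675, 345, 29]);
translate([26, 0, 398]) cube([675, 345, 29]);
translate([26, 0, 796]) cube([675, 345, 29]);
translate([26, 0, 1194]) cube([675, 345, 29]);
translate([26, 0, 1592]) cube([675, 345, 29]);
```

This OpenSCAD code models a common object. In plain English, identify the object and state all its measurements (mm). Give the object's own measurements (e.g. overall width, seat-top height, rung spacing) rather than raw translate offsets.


An open bookshelf. Two side panels, each 26 mm thick, 345 mm deep and 1733 mm tall, stand 727 mm apart (outside-to-outside). Between them sit 5 shelves, each 29 mm thick and 345 mm deep, spanning the full gap between the sides. The bottom shelf rests on the floor (its underside at z = 0) and the clear gap between one shelf's top and the next shelf's underside is 369 mm.


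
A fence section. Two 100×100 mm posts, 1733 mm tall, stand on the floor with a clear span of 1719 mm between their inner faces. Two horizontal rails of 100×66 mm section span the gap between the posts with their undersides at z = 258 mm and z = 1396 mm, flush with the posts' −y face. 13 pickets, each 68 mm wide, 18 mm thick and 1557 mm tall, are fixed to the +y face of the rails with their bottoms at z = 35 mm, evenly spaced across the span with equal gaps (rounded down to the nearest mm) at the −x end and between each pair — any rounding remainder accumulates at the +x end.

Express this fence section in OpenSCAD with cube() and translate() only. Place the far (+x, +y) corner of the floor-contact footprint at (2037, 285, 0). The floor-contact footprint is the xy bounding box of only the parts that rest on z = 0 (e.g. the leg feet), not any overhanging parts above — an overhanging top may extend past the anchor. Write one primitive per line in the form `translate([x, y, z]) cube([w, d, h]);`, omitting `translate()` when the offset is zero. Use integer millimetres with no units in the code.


translate([118, 185, 0]) cube([100, 100, 1733]);
translate([1937, 185, 0]) cube([100, 100, 1733]);
translate([218, 185, 258]) cube([1719, 100, 66]);
translate([218, 185, 1396]) cube([1719, 100, 66]);
translate([277, 285, 35]) cube([68, 18, 1557]);
translate([404, 285, 35]) cube([68, 18, 1557]);
translate([531, 285, 35]) cube([68, 18, 1557]);
translate([658, 285, 35]) cube([68, 18, 1557]);
translate([785, 285, 35]) cube([68, 18, 1557]);
translate([912, 285, 35]) cube([68, 18, 1557]);
translate([1039, 285, 35]) cube([68, 18, 1557]);
translate([1166, 285, 35]) cube([68, 18, 1557]);
translate([1293, 285, 35]) cube([68, 18, 1557]);
translate([1420, 285, 35]) cube([68, 18, 1557]);
translate([1547, 285, 35]) cube([68, 18, 1557]);
translate([1674, 285, 35]) cube([68, 18, 1557]);
translate([1801, 285, 35]) cube([68, 18, 1557]);


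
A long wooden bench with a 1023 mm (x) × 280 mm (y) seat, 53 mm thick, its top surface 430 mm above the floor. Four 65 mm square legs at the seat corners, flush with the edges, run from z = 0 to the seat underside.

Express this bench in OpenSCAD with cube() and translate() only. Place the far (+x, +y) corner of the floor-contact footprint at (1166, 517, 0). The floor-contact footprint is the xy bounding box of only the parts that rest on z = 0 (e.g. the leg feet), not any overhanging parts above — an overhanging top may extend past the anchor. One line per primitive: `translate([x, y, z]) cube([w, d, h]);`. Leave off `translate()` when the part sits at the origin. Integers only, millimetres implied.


translate([143, 237, 377]) cube([1023, 280, 53]);
translate([143, 237, 0]) cube([65, 65, 377]);
translate([143, 452, 0]) cube([65, 65, 377]);
translate([1101, 237, 0]) cube([65, 65, 377]);
translate([1101, 452, 0]) cube([65, 65, 377]);


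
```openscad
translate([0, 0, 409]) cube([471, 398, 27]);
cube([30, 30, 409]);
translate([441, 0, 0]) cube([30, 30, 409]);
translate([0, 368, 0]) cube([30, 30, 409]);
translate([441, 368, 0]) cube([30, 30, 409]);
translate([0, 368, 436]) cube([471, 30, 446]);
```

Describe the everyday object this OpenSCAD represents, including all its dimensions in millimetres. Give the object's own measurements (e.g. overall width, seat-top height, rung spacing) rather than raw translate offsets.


A chair. The seat is a 471×398×27 mm slab with its top at z = 436 mm, on four 30×30 mm corner legs (flush with the seat edges, standing on z = 0). A flat backrest 30 mm thick, 446 mm tall, spans the full seat width and rises from the seat top along its +y edge, rear face flush with the rear of the seat.


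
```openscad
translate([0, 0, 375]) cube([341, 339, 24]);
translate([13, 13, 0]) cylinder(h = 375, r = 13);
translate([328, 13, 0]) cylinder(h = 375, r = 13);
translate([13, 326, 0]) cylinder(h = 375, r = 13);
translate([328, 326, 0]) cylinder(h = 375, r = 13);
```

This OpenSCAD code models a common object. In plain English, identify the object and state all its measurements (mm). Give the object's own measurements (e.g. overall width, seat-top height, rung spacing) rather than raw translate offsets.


A simple wooden stool: a rectangular seat 341 mm (x) by 339 mm (y), 24 mm thick, top face at z = 399 mm, on four round legs, each 26 mm in diameter. The legs rest on z = 0, each leg's axis is inset half a diameter from the nearest pair of seat edges (so the leg's bounding box is flush with the corner).
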